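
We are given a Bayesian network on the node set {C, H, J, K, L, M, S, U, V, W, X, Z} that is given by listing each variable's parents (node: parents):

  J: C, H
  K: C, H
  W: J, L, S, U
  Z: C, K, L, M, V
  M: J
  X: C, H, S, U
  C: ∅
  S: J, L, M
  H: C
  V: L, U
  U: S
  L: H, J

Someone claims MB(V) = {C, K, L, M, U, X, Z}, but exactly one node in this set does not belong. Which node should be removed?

Parents of V: L, U.
V has child Z.
Co-parents of V (other parents of its children):
  Z: C, K, L, M
MB(V) = {C, K, L, M, U, Z}.
X is neither a parent, child, nor co-parent of V, so it does not belong.

X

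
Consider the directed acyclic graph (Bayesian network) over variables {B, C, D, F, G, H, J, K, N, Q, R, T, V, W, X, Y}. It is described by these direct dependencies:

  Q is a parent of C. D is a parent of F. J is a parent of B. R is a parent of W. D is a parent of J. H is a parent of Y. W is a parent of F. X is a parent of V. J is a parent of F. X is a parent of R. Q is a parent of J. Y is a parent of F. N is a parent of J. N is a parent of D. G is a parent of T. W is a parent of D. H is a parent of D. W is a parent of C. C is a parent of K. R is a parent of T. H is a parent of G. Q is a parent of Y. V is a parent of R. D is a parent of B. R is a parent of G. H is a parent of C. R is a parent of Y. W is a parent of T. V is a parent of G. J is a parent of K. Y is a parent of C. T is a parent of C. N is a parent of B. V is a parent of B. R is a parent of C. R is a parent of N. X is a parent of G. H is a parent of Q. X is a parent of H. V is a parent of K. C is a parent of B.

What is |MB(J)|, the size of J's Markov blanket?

By definition, MB(J) is built from J's parents, J's children, and the co-parents of J.
J has children B, F, K.
J has parents D, N, Q.
Parents of each child, excluding J:
  K: C, V
  F: D, W, Y
  B: C, D, N, V
MB(J) = {B, C, D, F, K, N, Q, V, W, Y}, which has 10 nodes.

10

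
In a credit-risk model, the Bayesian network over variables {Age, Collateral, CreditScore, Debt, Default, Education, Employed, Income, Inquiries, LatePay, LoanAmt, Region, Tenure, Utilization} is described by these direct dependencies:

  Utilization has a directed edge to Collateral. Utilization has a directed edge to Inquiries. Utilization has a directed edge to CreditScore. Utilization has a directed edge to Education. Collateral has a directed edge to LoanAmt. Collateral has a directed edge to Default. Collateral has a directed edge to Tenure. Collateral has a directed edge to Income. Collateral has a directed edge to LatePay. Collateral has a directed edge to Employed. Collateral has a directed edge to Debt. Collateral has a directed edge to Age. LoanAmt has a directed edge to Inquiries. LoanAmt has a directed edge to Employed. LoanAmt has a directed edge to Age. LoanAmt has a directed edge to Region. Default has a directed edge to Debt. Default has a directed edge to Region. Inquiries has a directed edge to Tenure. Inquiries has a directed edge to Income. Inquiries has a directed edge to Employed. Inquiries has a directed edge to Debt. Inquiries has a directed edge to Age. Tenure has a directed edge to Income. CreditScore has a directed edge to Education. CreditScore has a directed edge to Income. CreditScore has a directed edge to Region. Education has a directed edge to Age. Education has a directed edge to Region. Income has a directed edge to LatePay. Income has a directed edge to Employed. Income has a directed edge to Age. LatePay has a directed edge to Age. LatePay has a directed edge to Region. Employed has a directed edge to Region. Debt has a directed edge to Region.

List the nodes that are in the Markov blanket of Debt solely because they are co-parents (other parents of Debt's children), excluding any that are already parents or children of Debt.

Children of Debt: Region.
  Region: CreditScore, Default, Education, Employed, LatePay, LoanAmt
Excluding nodes already adjacent to Debt (Collateral, Default, Inquiries, Region), the co-parent-only contribution is {CreditScore, Education, Employed, LatePay, LoanAmt}.

{CreditScore, Education, Employed, LatePay, LoanAmt}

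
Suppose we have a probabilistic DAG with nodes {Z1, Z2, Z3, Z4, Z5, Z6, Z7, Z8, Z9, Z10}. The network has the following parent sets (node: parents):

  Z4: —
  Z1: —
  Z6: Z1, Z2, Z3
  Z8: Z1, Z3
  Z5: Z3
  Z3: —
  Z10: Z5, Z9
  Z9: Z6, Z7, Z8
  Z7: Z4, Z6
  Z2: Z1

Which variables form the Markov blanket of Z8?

{Z1, Z3, Z6, Z7, Z9}

Pa(Z8) = {Z1, Z3}.
Z8 has child Z9.
Parents of each child, excluding Z8:
  Z9's other parents are Z6, Z7.
MB(Z8) = {Z1, Z3, Z6, Z7, Z9}.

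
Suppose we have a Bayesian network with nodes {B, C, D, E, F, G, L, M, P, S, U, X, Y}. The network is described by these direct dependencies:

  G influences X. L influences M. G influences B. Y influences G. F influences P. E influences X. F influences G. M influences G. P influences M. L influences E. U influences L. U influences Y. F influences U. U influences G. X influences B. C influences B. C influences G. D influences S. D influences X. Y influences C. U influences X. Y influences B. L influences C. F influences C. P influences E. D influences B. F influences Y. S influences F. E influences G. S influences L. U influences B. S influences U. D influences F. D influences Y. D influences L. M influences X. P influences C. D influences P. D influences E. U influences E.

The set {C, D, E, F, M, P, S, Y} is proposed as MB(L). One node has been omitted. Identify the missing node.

Recall MB(v) = parents ∪ children ∪ spouses, where spouses are the other parents of v's children.
Parents of L: D, S, U.
L's children: C, E, M.
Other parents of L's children:
  M also has parent P.
  E also has parents D, P, U.
  C also has parents F, P, Y.
MB(L) = {C, D, E, F, M, P, S, U, Y}.
Comparing with the claimed set, U is missing.

U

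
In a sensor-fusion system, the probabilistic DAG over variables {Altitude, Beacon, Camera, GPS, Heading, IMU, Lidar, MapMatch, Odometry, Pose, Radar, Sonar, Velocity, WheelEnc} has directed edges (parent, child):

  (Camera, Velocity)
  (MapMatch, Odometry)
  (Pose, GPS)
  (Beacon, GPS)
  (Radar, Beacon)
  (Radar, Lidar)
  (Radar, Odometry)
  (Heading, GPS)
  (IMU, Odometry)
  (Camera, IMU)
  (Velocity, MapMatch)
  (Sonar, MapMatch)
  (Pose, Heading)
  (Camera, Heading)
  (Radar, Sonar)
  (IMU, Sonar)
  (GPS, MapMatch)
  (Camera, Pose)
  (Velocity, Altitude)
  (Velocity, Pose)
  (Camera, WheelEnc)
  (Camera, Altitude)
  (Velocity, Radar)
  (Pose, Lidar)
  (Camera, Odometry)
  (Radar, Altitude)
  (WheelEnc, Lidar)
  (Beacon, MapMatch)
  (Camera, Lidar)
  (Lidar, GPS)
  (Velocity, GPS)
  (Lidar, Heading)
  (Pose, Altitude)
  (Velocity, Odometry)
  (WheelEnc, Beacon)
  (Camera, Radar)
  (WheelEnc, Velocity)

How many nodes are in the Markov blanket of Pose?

9

Pose's children: Altitude, GPS, Heading, Lidar.
Pose's parents: Camera, Velocity.
For each child, the remaining parents (spouses of Pose):
  Lidar's other parents are Camera, Radar, WheelEnc.
  parents(Heading) \ {Pose} = {Camera, Lidar}.
  GPS also has parents Beacon, Heading, Lidar, Velocity.
  parents(Altitude) \ {Pose} = {Camera, Radar, Velocity}.
MB(Pose) = {Altitude, Beacon, Camera, GPS, Heading, Lidar, Radar, Velocity, WheelEnc}, which has 9 nodes.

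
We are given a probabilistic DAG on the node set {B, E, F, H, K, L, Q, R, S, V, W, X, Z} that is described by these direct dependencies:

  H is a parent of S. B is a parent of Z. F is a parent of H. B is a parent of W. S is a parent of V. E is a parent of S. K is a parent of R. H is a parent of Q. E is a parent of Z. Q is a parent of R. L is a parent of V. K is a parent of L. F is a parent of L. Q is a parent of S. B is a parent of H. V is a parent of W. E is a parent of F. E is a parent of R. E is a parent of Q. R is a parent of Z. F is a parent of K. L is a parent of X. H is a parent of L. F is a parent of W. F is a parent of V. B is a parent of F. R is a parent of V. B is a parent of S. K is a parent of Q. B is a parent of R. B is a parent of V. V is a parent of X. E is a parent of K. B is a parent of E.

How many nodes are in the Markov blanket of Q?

Children of Q: R, S.
Q's parents: E, H, K.
Other parents of Q's children:
  R: B, E, K
  S: B, E, H
MB(Q) = {B, E, H, K, R, S}, which has 6 nodes.

6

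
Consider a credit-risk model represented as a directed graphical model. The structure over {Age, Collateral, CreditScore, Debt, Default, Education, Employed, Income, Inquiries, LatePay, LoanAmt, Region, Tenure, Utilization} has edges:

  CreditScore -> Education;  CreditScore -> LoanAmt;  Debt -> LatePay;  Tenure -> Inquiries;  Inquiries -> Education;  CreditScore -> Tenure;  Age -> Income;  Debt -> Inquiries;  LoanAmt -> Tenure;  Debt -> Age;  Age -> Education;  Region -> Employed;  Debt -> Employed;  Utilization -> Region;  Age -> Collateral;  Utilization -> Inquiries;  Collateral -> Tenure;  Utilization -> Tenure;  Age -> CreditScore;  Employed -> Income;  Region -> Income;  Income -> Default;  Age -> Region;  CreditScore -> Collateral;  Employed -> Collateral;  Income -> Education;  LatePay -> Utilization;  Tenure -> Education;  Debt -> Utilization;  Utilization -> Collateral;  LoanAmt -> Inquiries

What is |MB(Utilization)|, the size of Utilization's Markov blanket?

10

Utilization has children Collateral, Inquiries, Region, Tenure.
Parents of Utilization: Debt, LatePay.
Parents of each child, excluding Utilization:
  parents(Region) \ {Utilization} = {Age}.
  parents(Collateral) \ {Utilization} = {Age, CreditScore, Employed}.
  Tenure also has parents Collateral, CreditScore, LoanAmt.
  Inquiries also has parents Debt, LoanAmt, Tenure.
MB(Utilization) = {Age, Collateral, CreditScore, Debt, Employed, Inquiries, LatePay, LoanAmt, Region, Tenure}, which has 10 nodes.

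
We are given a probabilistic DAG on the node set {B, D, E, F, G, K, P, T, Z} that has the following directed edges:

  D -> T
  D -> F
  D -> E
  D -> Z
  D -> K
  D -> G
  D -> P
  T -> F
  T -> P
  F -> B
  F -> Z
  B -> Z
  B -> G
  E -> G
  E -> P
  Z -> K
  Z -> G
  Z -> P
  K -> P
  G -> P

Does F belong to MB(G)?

No

A node's Markov blanket = Pa ∪ Ch ∪ (parents of Ch other than the node itself).
Pa(G) = {B, D, E, Z}.
Children of G: P.
Co-parents of G (other parents of its children):
  P's other parents are D, E, K, T, Z.
MB(G) = {B, D, E, K, P, T, Z}; F is not in this set.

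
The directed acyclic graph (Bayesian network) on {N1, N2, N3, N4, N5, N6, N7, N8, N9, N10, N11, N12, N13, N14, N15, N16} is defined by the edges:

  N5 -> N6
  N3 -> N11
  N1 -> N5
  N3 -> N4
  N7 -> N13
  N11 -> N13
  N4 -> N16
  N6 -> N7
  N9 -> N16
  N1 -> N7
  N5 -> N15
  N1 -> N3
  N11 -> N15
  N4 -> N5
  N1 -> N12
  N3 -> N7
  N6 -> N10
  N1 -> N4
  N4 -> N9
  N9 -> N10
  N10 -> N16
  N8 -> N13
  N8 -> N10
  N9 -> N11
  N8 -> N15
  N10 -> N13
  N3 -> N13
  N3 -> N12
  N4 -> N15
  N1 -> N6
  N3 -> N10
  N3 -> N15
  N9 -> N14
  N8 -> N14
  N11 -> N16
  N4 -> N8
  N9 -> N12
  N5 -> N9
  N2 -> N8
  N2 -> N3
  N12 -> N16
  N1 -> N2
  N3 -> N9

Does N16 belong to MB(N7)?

No

The Markov blanket of a node is its parents, its children, and the other parents of its children.
Parents of N7: N1, N3, N6.
N7's children: N13.
Other parents of N7's children:
  parents(N13) \ {N7} = {N3, N8, N10, N11}.
MB(N7) = {N1, N3, N6, N8, N10, N11, N13}; N16 is not in this set.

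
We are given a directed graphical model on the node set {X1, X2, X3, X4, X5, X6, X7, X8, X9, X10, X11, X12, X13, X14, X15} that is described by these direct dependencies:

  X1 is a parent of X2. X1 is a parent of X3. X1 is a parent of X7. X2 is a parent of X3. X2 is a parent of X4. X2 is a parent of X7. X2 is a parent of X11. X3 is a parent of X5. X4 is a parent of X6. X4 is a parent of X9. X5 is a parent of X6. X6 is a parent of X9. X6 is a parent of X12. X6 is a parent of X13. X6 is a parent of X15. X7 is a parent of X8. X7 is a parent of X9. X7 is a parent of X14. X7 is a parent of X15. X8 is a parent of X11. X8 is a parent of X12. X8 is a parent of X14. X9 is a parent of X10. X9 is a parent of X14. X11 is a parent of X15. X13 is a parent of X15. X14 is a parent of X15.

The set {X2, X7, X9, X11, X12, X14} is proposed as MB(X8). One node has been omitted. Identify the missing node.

X6

A node's Markov blanket = Pa ∪ Ch ∪ (parents of Ch other than the node itself).
X8 has parent X7.
X8's children: X11, X12, X14.
For each child, the remaining parents (spouses of X8):
  X11's other parent is X2.
  X12's other parent is X6.
  X14's other parents are X7, X9.
MB(X8) = {X2, X6, X7, X9, X11, X12, X14}.
Comparing with the claimed set, X6 is missing.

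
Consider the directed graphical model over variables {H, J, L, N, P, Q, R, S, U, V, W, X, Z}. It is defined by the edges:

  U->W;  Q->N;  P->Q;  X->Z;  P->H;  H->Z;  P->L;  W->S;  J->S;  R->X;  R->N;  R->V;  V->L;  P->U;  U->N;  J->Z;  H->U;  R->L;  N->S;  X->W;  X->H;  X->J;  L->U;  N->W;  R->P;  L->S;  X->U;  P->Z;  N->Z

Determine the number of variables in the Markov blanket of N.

11

N has parents Q, R, U.
N's children: S, W, Z.
For each child, the remaining parents (spouses of N):
  W: U, X
  Z: H, J, P, X
  S: J, L, W
MB(N) = {H, J, L, P, Q, R, S, U, W, X, Z}, which has 11 nodes.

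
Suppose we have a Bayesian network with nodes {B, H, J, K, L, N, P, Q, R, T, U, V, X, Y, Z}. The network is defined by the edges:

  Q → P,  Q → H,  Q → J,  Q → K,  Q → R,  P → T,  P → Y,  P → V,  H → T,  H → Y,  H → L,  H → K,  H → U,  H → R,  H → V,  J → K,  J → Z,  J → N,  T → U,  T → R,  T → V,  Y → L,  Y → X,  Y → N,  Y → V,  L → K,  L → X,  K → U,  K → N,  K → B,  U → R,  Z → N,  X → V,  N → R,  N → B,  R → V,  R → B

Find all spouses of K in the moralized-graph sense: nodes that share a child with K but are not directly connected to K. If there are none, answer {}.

Children of K: B, N, U.
  U: H, T
  N: J, Y, Z
  B: N, R
Excluding nodes already adjacent to K (B, H, J, L, N, Q, U), the co-parent-only contribution is {R, T, Y, Z}.

{R, T, Y, Z}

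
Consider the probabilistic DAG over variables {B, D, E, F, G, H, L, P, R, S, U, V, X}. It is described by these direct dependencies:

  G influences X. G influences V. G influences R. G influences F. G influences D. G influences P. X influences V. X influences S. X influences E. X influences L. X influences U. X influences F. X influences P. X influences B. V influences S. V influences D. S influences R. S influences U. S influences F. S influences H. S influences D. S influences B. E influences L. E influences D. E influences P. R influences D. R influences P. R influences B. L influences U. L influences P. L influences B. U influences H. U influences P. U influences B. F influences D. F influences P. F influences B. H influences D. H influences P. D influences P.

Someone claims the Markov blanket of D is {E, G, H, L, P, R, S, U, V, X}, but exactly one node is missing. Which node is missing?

F

Pa(D) = {E, F, G, H, R, S, V}.
D's children: P.
Other parents of D's children:
  parents(P) \ {D} = {E, F, G, H, L, R, U, X}.
MB(D) = {E, F, G, H, L, P, R, S, U, V, X}.
Comparing with the claimed set, F is missing.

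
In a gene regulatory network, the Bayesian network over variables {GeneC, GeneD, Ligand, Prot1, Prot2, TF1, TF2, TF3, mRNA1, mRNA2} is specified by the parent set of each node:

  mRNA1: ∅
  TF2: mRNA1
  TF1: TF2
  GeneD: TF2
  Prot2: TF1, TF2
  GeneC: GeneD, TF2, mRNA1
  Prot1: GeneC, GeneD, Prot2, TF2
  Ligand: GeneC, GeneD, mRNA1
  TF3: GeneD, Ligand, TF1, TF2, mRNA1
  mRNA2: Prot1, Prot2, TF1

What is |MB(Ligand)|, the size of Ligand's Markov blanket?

Recall MB(v) = parents ∪ children ∪ spouses, where spouses are the other parents of v's children.
Pa(Ligand) = {GeneC, GeneD, mRNA1}.
Ch(Ligand) = {TF3}.
Other parents of Ligand's children:
  TF3: GeneD, TF1, TF2, mRNA1
MB(Ligand) = {GeneC, GeneD, TF1, TF2, TF3, mRNA1}, which has 6 nodes.

6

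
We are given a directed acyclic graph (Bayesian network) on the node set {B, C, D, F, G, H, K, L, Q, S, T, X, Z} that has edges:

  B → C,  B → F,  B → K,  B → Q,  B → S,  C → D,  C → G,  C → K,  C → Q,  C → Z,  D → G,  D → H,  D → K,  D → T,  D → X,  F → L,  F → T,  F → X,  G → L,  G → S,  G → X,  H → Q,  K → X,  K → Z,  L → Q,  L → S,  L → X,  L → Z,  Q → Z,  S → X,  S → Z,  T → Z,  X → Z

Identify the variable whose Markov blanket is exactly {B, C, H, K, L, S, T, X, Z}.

Q

The target node must have every member of {B, C, H, K, L, S, T, X, Z} as a parent, child, or co-parent, and no others.
Parents of Q: B, C, H, L; children: Z; co-parents: C, K, L, S, T, X.
These exactly cover the given set, so the node is Q.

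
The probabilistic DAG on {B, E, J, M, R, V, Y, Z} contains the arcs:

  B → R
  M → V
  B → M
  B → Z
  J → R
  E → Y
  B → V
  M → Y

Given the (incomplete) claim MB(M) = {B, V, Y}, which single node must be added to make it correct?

By definition, MB(M) is built from M's parents, M's children, and the co-parents of M.
M's parents: B.
Children of M: V, Y.
For each child, the remaining parents (spouses of M):
  parents(V) \ {M} = {B}.
  Y also has parent E.
MB(M) = {B, E, V, Y}.
Comparing with the claimed set, E is missing.

E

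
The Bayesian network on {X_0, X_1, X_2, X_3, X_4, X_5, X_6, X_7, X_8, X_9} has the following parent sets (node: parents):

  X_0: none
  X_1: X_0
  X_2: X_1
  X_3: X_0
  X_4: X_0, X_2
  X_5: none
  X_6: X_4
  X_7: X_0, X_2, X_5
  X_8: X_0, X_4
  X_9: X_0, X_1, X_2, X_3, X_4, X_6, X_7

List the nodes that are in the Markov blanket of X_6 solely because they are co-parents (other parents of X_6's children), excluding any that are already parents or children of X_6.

{X_0, X_1, X_2, X_3, X_7}

Children of X_6: X_9.
  X_9: X_0, X_1, X_2, X_3, X_4, X_7
Excluding nodes already adjacent to X_6 (X_4, X_9), the co-parent-only contribution is {X_0, X_1, X_2, X_3, X_7}.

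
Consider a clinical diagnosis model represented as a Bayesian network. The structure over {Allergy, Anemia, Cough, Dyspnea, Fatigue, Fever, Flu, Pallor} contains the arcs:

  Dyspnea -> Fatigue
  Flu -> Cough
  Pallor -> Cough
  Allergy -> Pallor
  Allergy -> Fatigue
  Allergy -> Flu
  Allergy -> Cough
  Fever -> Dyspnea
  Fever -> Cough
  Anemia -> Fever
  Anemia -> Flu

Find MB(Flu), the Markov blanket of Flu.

Recall MB(v) = parents ∪ children ∪ spouses, where spouses are the other parents of v's children.
Parents of Flu: Allergy, Anemia.
Children of Flu: Cough.
Co-parents of Flu (other parents of its children):
  parents(Cough) \ {Flu} = {Allergy, Fever, Pallor}.
Union: {Allergy, Anemia} ∪ {Cough} ∪ {Allergy, Fever, Pallor} = {Allergy, Anemia, Cough, Fever, Pallor}.

{Allergy, Anemia, Cough, Fever, Pallor}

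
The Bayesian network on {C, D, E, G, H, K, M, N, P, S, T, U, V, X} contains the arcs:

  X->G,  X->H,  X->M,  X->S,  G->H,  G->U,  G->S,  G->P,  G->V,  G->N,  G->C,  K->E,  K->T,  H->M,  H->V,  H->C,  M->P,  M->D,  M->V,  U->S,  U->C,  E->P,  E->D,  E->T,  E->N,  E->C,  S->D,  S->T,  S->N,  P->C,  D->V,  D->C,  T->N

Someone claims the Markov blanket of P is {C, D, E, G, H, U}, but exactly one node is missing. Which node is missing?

Recall MB(v) = parents ∪ children ∪ spouses, where spouses are the other parents of v's children.
Children of P: C.
Pa(P) = {E, G, M}.
Parents of each child, excluding P:
  C: D, E, G, H, U
MB(P) = {C, D, E, G, H, M, U}.
Comparing with the claimed set, M is missing.

M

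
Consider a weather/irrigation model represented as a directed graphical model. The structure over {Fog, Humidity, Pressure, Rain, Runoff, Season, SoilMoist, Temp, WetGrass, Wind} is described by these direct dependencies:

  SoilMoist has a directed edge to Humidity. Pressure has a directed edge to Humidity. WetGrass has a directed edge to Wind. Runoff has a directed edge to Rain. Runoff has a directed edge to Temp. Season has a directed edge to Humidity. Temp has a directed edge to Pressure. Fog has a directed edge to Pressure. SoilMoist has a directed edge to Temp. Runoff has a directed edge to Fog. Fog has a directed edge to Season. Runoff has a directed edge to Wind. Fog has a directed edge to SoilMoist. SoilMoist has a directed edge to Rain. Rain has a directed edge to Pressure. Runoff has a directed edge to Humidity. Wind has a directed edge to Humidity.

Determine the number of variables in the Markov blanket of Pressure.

8

Parents of Pressure: Fog, Rain, Temp.
Ch(Pressure) = {Humidity}.
Other parents of Pressure's children:
  Humidity's other parents are Runoff, Season, SoilMoist, Wind.
MB(Pressure) = {Fog, Humidity, Rain, Runoff, Season, SoilMoist, Temp, Wind}, which has 8 nodes.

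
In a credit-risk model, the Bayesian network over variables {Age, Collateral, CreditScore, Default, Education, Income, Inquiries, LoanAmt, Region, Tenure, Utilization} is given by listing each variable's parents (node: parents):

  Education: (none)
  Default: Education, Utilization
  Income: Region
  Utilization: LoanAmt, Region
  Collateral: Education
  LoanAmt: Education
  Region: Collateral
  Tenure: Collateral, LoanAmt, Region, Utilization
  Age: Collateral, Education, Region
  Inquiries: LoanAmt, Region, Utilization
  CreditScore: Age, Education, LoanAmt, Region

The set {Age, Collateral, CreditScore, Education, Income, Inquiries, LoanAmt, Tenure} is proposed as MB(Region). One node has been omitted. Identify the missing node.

Utilization

A node's Markov blanket = Pa ∪ Ch ∪ (parents of Ch other than the node itself).
Region's parents: Collateral.
Ch(Region) = {Age, CreditScore, Income, Inquiries, Tenure, Utilization}.
Parents of each child, excluding Region:
  Utilization: LoanAmt
  Tenure: Collateral, LoanAmt, Utilization
  Age: Collateral, Education
  Income: —
  CreditScore: Age, Education, LoanAmt
  Inquiries: LoanAmt, Utilization
MB(Region) = {Age, Collateral, CreditScore, Education, Income, Inquiries, LoanAmt, Tenure, Utilization}.
Comparing with the claimed set, Utilization is missing.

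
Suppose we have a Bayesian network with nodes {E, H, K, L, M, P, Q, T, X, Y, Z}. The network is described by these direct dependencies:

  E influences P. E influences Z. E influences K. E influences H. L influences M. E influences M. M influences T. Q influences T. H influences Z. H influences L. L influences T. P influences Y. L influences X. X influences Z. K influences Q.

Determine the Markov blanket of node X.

The Markov blanket of a node is its parents, its children, and the other parents of its children.
X has parent L.
Ch(X) = {Z}.
Parents of each child, excluding X:
  Z: E, H
Union: {L} ∪ {Z} ∪ {E, H} = {E, H, L, Z}.

{E, H, L, Z}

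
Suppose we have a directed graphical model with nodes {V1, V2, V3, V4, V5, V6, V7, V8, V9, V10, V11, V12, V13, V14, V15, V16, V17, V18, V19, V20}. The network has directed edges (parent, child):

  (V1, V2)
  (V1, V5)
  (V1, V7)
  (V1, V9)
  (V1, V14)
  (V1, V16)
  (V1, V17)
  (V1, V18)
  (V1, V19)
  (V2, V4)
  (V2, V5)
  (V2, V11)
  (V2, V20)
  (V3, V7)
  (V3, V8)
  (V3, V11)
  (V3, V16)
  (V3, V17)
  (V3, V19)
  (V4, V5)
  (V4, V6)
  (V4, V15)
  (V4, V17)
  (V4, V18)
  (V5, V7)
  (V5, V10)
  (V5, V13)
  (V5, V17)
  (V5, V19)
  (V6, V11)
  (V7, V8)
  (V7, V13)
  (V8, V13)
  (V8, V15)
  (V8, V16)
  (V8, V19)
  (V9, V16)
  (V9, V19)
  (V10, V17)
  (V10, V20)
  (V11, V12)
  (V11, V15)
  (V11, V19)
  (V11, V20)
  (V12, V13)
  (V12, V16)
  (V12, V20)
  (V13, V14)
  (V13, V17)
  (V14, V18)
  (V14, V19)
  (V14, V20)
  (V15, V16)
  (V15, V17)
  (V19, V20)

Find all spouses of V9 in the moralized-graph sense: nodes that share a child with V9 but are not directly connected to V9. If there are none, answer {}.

Children of V9: V16, V19.
  V16's other parents are V1, V3, V8, V12, V15.
  parents(V19) \ {V9} = {V1, V3, V5, V8, V11, V14}.
Excluding nodes already adjacent to V9 (V1, V16, V19), the co-parent-only contribution is {V3, V5, V8, V11, V12, V14, V15}.

{V3, V5, V8, V11, V12, V14, V15}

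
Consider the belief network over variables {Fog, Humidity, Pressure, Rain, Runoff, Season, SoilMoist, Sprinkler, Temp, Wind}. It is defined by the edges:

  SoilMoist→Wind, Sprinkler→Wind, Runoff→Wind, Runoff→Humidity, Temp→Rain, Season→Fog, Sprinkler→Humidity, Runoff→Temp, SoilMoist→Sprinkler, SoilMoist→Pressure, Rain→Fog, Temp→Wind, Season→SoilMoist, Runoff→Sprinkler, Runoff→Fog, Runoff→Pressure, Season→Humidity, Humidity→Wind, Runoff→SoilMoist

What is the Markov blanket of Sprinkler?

Recall MB(v) = parents ∪ children ∪ spouses, where spouses are the other parents of v's children.
Sprinkler's parents: Runoff, SoilMoist.
Children of Sprinkler: Humidity, Wind.
Other parents of Sprinkler's children:
  parents(Humidity) \ {Sprinkler} = {Runoff, Season}.
  Wind also has parents Humidity, Runoff, SoilMoist, Temp.
MB(Sprinkler) = {Humidity, Runoff, Season, SoilMoist, Temp, Wind}.

{Humidity, Runoff, Season, SoilMoist, Temp, Wind}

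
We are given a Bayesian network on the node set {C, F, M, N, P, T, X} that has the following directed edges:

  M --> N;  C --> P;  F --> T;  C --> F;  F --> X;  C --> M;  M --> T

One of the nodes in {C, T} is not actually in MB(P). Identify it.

By definition, MB(P) is built from P's parents, P's children, and the co-parents of P.
P has parent C.
P has no children.
P has no children, so there are no co-parents.
MB(P) = {C}.
T is neither a parent, child, nor co-parent of P, so it does not belong.

T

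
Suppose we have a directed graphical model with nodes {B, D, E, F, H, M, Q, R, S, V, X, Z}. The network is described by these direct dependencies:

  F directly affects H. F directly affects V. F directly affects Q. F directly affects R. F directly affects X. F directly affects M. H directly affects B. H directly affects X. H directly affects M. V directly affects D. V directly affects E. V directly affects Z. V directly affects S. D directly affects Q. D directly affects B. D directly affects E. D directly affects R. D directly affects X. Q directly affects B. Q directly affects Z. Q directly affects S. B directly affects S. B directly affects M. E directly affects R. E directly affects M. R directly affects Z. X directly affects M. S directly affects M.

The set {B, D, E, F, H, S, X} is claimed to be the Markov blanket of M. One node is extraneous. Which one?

D

Pa(M) = {B, E, F, H, S, X}.
Ch(M) = {}.
M has no children, so there are no co-parents.
MB(M) = {B, E, F, H, S, X}.
D is neither a parent, child, nor co-parent of M, so it does not belong.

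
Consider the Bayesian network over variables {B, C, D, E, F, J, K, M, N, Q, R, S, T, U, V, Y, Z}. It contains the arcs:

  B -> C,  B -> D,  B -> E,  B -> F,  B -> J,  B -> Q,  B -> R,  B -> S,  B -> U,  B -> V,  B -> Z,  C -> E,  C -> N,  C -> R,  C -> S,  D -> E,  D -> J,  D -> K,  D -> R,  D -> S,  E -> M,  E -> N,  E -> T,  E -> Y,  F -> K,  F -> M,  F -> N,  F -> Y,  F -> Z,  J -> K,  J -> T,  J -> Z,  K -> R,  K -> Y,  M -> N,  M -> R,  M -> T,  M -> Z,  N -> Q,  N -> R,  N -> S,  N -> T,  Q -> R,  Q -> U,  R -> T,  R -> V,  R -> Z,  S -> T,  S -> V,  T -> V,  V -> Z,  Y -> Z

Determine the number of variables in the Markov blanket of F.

Pa(F) = {B}.
F has children K, M, N, Y, Z.
Co-parents of F (other parents of its children):
  K also has parents D, J.
  M's other parent is E.
  N also has parents C, E, M.
  parents(Y) \ {F} = {E, K}.
  Z also has parents B, J, M, R, V, Y.
MB(F) = {B, C, D, E, J, K, M, N, R, V, Y, Z}, which has 12 nodes.

12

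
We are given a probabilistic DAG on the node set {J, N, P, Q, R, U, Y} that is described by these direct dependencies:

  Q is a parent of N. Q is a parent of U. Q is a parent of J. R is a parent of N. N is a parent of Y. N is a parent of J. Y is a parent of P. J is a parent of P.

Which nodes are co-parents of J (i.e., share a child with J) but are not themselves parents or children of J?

Children of J: P.
  P's other parent is Y.
Excluding nodes already adjacent to J (N, P, Q), the co-parent-only contribution is {Y}.

{Y}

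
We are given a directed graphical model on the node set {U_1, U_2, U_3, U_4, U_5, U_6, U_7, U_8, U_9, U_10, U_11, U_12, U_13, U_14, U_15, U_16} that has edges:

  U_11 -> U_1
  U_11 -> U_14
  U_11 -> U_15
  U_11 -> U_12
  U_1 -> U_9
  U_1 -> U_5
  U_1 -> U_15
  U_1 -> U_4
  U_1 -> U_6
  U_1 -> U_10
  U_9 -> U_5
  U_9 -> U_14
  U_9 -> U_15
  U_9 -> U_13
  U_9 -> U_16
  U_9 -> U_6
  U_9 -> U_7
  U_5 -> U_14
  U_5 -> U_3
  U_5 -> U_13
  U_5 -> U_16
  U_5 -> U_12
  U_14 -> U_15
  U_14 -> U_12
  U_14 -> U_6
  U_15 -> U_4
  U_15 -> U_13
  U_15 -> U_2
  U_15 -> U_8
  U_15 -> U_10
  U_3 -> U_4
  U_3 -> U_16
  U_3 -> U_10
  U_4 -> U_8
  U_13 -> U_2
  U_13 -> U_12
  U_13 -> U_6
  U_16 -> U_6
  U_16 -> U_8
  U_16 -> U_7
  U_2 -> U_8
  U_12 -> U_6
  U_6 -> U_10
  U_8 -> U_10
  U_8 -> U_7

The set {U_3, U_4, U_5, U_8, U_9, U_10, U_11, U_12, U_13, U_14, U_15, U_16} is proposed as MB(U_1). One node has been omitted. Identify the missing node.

U_6

U_1's parents: U_11.
Children of U_1: U_4, U_5, U_6, U_9, U_10, U_15.
For each child, the remaining parents (spouses of U_1):
  U_9 has no other parent.
  U_5 also has parent U_9.
  U_15 also has parents U_9, U_11, U_14.
  parents(U_4) \ {U_1} = {U_3, U_15}.
  U_6's other parents are U_9, U_12, U_13, U_14, U_16.
  parents(U_10) \ {U_1} = {U_3, U_6, U_8, U_15}.
MB(U_1) = {U_3, U_4, U_5, U_6, U_8, U_9, U_10, U_11, U_12, U_13, U_14, U_15, U_16}.
Comparing with the claimed set, U_6 is missing.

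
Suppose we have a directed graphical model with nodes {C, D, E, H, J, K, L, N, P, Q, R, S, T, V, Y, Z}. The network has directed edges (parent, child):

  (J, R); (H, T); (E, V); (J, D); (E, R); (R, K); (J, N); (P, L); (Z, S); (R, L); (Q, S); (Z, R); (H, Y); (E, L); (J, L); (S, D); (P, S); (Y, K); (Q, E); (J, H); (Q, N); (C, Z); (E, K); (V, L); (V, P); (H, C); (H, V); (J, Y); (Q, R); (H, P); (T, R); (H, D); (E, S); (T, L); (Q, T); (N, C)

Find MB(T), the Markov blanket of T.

{E, H, J, L, P, Q, R, V, Z}

T's children: L, R.
Pa(T) = {H, Q}.
For each child, the remaining parents (spouses of T):
  R: E, J, Q, Z
  L: E, J, P, R, V
So the Markov blanket of T is {E, H, J, L, P, Q, R, V, Z}.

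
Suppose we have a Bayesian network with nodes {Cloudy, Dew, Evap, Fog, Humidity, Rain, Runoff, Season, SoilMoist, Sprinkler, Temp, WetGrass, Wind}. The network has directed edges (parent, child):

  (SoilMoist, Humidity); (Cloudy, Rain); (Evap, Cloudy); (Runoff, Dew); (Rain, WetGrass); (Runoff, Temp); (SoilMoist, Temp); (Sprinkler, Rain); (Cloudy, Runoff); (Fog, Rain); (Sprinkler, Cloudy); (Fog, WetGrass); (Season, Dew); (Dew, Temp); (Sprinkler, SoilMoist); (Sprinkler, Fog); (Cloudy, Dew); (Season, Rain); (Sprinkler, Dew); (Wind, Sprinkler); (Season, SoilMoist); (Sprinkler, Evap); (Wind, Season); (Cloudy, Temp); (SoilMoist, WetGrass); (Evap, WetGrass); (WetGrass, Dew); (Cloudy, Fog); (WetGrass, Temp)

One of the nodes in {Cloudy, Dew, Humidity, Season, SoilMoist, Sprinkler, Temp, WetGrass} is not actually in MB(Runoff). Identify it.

Children of Runoff: Dew, Temp.
Parents of Runoff: Cloudy.
Parents of each child, excluding Runoff:
  parents(Dew) \ {Runoff} = {Cloudy, Season, Sprinkler, WetGrass}.
  Temp also has parents Cloudy, Dew, SoilMoist, WetGrass.
MB(Runoff) = {Cloudy, Dew, Season, SoilMoist, Sprinkler, Temp, WetGrass}.
Humidity is neither a parent, child, nor co-parent of Runoff, so it does not belong.

Humidity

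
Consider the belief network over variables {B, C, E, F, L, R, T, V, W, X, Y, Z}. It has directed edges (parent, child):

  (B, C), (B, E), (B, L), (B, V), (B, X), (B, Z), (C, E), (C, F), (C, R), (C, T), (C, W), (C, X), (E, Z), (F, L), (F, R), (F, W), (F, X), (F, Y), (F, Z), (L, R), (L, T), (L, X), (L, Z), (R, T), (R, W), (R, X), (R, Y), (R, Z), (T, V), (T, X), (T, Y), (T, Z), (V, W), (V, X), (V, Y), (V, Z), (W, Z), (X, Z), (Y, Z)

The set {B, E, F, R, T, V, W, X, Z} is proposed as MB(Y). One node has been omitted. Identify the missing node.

Children of Y: Z.
Y's parents: F, R, T, V.
Other parents of Y's children:
  Z: B, E, F, L, R, T, V, W, X
MB(Y) = {B, E, F, L, R, T, V, W, X, Z}.
Comparing with the claimed set, L is missing.

L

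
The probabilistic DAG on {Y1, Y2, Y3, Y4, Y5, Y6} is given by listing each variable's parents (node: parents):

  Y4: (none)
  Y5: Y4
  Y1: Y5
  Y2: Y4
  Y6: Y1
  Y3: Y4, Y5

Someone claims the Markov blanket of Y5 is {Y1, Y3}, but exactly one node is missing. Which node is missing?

Y5's parents: Y4.
Ch(Y5) = {Y1, Y3}.
Other parents of Y5's children:
  Y1: no additional parents.
  Y3 also has parent Y4.
MB(Y5) = {Y1, Y3, Y4}.
Comparing with the claimed set, Y4 is missing.

Y4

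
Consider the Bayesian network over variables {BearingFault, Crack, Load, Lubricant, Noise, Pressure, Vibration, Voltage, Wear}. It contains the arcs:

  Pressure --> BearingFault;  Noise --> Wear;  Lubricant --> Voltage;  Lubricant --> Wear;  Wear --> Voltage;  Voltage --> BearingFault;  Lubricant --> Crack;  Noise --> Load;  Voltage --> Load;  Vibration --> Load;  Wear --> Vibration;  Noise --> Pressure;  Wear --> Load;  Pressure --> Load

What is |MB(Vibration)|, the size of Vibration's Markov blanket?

The Markov blanket of a node is its parents, its children, and the other parents of its children.
Children of Vibration: Load.
Vibration has parent Wear.
Parents of each child, excluding Vibration:
  Load: Noise, Pressure, Voltage, Wear
MB(Vibration) = {Load, Noise, Pressure, Voltage, Wear}, which has 5 nodes.

5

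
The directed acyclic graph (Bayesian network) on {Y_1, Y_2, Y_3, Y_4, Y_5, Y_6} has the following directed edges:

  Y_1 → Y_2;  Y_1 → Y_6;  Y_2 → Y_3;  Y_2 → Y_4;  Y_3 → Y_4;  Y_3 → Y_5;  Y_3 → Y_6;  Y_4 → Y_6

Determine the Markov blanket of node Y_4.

{Y_1, Y_2, Y_3, Y_6}

The Markov blanket of a node is its parents, its children, and the other parents of its children.
Y_4 has parents Y_2, Y_3.
Children of Y_4: Y_6.
Co-parents of Y_4 (other parents of its children):
  parents(Y_6) \ {Y_4} = {Y_1, Y_3}.
Taking the union gives {Y_1, Y_2, Y_3, Y_6}.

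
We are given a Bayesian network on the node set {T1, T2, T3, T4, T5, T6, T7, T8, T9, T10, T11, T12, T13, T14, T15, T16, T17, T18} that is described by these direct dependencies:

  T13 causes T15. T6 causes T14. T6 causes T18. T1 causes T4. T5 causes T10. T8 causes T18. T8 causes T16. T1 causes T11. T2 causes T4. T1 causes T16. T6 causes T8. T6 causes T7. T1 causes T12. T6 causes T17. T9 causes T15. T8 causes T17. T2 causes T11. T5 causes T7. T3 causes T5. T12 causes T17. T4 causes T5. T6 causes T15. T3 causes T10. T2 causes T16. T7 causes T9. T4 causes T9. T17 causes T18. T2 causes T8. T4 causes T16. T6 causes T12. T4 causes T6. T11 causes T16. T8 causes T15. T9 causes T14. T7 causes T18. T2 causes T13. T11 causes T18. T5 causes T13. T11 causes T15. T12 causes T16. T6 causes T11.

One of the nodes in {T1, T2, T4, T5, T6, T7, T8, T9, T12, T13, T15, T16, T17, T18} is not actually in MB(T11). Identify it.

Recall MB(v) = parents ∪ children ∪ spouses, where spouses are the other parents of v's children.
T11 has children T15, T16, T18.
Parents of T11: T1, T2, T6.
Other parents of T11's children:
  T15 also has parents T6, T8, T9, T13.
  T16's other parents are T1, T2, T4, T8, T12.
  T18 also has parents T6, T7, T8, T17.
MB(T11) = {T1, T2, T4, T6, T7, T8, T9, T12, T13, T15, T16, T17, T18}.
T5 is neither a parent, child, nor co-parent of T11, so it does not belong.

T5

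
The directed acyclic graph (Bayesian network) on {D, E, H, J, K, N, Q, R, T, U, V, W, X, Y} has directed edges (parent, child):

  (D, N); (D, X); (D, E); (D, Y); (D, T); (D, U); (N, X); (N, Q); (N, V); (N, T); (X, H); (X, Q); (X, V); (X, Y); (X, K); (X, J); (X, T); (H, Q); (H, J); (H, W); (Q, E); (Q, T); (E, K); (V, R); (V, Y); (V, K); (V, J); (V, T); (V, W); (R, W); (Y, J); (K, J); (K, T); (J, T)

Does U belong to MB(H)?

No

Recall MB(v) = parents ∪ children ∪ spouses, where spouses are the other parents of v's children.
H's children: J, Q, W.
H's parents: X.
Other parents of H's children:
  Q: N, X
  J: K, V, X, Y
  W: R, V
MB(H) = {J, K, N, Q, R, V, W, X, Y}; U is not in this set.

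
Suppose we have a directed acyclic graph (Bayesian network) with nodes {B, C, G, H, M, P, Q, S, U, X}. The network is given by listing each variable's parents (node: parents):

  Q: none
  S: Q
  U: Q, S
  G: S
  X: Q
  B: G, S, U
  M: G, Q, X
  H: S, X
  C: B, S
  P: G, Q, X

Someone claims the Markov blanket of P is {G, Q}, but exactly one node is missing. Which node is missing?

X

P has parents G, Q, X.
P's children: none.
With no children, P has no spouses; the co-parent set is empty.
MB(P) = {G, Q, X}.
Comparing with the claimed set, X is missing.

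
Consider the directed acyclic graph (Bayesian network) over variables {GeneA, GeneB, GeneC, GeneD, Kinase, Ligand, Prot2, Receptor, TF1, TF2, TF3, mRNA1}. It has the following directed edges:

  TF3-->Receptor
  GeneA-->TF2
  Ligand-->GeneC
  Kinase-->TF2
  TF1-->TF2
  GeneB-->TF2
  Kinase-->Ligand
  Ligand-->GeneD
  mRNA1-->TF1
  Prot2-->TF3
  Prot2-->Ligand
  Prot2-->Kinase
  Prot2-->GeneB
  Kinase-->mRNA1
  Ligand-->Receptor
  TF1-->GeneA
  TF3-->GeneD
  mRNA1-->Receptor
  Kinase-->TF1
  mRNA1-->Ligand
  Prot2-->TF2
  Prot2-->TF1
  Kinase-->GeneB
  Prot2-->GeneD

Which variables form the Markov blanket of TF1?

{GeneA, GeneB, Kinase, Prot2, TF2, mRNA1}

TF1 has parents Kinase, Prot2, mRNA1.
Children of TF1: GeneA, TF2.
For each child, the remaining parents (spouses of TF1):
  GeneA: —
  TF2: GeneA, GeneB, Kinase, Prot2
Union: {Kinase, Prot2, mRNA1} ∪ {GeneA, TF2} ∪ {GeneA, GeneB, Kinase, Prot2} = {GeneA, GeneB, Kinase, Prot2, TF2, mRNA1}.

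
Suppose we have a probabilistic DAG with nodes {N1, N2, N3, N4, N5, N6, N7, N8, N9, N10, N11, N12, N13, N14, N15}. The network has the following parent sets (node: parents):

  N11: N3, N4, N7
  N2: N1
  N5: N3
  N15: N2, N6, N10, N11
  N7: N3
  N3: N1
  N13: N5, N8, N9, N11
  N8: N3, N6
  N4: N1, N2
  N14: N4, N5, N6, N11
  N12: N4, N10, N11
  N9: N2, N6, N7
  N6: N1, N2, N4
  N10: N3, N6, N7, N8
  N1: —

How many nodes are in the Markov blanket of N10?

9

N10's parents: N3, N6, N7, N8.
Ch(N10) = {N12, N15}.
Other parents of N10's children:
  N12 also has parents N4, N11.
  parents(N15) \ {N10} = {N2, N6, N11}.
MB(N10) = {N2, N3, N4, N6, N7, N8, N11, N12, N15}, which has 9 nodes.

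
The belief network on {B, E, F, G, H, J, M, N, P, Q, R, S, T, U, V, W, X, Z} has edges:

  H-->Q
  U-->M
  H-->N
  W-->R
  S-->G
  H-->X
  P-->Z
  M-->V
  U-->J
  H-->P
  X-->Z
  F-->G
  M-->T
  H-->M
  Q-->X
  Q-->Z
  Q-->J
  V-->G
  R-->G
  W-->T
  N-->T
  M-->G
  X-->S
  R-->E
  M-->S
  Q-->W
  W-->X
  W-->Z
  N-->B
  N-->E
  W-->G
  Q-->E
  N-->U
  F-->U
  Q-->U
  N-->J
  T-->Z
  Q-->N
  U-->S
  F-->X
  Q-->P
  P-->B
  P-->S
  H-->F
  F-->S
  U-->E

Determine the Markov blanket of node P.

{B, F, H, M, N, Q, S, T, U, W, X, Z}

By definition, MB(P) is built from P's parents, P's children, and the co-parents of P.
Ch(P) = {B, S, Z}.
Parents of P: H, Q.
For each child, the remaining parents (spouses of P):
  B: N
  S: F, M, U, X
  Z: Q, T, W, X
MB(P) = {B, F, H, M, N, Q, S, T, U, W, X, Z}.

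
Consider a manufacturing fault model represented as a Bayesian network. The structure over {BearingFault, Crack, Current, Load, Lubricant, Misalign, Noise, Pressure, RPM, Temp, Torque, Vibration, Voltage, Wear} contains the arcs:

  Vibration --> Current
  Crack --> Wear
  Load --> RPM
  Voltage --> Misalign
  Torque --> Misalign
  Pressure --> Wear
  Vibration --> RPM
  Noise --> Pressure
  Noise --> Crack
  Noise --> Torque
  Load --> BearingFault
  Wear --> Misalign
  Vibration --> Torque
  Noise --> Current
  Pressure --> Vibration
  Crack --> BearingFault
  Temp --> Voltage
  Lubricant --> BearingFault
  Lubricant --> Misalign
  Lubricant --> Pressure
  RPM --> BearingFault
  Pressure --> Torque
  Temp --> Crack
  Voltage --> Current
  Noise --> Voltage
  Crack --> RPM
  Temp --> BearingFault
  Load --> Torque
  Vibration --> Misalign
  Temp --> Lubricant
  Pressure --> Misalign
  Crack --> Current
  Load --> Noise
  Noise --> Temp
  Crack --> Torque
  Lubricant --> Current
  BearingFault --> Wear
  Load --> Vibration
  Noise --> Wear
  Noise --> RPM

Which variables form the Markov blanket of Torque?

Torque's parents: Crack, Load, Noise, Pressure, Vibration.
Children of Torque: Misalign.
Other parents of Torque's children:
  Misalign: Lubricant, Pressure, Vibration, Voltage, Wear
MB(Torque) = {Crack, Load, Lubricant, Misalign, Noise, Pressure, Vibration, Voltage, Wear}.

{Crack, Load, Lubricant, Misalign, Noise, Pressure, Vibration, Voltage, Wear}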